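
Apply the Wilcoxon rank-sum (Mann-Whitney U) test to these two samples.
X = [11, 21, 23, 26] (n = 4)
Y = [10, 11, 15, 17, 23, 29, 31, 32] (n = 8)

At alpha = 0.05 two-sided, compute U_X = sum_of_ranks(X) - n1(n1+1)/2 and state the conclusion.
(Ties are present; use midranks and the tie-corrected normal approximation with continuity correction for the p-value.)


Step 1: Combine and sort all 12 observations; assign midranks.
sorted (value, group): (10,Y), (11,X), (11,Y), (15,Y), (17,Y), (21,X), (23,X), (23,Y), (26,X), (29,Y), (31,Y), (32,Y)
ranks: 10->1, 11->2.5, 11->2.5, 15->4, 17->5, 21->6, 23->7.5, 23->7.5, 26->9, 29->10, 31->11, 32->12
Step 2: Rank sum for X: R1 = 2.5 + 6 + 7.5 + 9 = 25.
Step 3: U_X = R1 - n1(n1+1)/2 = 25 - 4*5/2 = 25 - 10 = 15.
       U_Y = n1*n2 - U_X = 32 - 15 = 17.
Step 4: Ties are present, so use the tie-corrected normal approximation (with continuity correction) for the p-value.
Step 5: p-value = 0.932087; compare to alpha = 0.05. fail to reject H0.

U_X = 15, p = 0.932087, fail to reject H0 at alpha = 0.05.


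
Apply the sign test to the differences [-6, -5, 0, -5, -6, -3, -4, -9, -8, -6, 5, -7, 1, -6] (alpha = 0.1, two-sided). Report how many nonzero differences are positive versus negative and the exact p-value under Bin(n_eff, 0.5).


Step 1: Discard zero differences. Original n = 14; n_eff = number of nonzero differences = 13.
Nonzero differences (with sign): -6, -5, -5, -6, -3, -4, -9, -8, -6, +5, -7, +1, -6
Step 2: Count signs: positive = 2, negative = 11.
Step 3: Under H0: P(positive) = 0.5, so the number of positives S ~ Bin(13, 0.5).
Step 4: Two-sided exact p-value = sum of Bin(13,0.5) probabilities at or below the observed probability = 0.022461.
Step 5: alpha = 0.1. reject H0.

n_eff = 13, pos = 2, neg = 11, p = 0.022461, reject H0.


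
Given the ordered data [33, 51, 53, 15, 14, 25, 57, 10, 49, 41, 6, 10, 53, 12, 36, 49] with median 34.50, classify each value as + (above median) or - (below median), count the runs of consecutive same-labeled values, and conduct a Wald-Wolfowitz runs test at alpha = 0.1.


Step 1: Compute median = 34.50; label A = above, B = below.
Labels in order: BAABBBABAABBABAA  (n_A = 8, n_B = 8)
Step 2: Count runs R = 10.
Step 3: Under H0 (random ordering), E[R] = 2*n_A*n_B/(n_A+n_B) + 1 = 2*8*8/16 + 1 = 9.0000.
        Var[R] = 2*n_A*n_B*(2*n_A*n_B - n_A - n_B) / ((n_A+n_B)^2 * (n_A+n_B-1)) = 14336/3840 = 3.7333.
        SD[R] = 1.9322.
Step 4: Continuity-corrected z = (R - 0.5 - E[R]) / SD[R] = (10 - 0.5 - 9.0000) / 1.9322 = 0.2588.
Step 5: Two-sided p-value via normal approximation = 2*(1 - Phi(|z|)) = 0.795809.
Step 6: alpha = 0.1. fail to reject H0.

R = 10, z = 0.2588, p = 0.795809, fail to reject H0.


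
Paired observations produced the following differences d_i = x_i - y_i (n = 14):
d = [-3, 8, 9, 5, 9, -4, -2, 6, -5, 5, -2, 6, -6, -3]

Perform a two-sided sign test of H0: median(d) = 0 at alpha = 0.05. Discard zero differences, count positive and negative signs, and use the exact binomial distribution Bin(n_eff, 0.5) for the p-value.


Step 1: Discard zero differences. Original n = 14; n_eff = number of nonzero differences = 14.
Nonzero differences (with sign): -3, +8, +9, +5, +9, -4, -2, +6, -5, +5, -2, +6, -6, -3
Step 2: Count signs: positive = 7, negative = 7.
Step 3: Under H0: P(positive) = 0.5, so the number of positives S ~ Bin(14, 0.5).
Step 4: Two-sided exact p-value = sum of Bin(14,0.5) probabilities at or below the observed probability = 1.000000.
Step 5: alpha = 0.05. fail to reject H0.

n_eff = 14, pos = 7, neg = 7, p = 1.000000, fail to reject H0.


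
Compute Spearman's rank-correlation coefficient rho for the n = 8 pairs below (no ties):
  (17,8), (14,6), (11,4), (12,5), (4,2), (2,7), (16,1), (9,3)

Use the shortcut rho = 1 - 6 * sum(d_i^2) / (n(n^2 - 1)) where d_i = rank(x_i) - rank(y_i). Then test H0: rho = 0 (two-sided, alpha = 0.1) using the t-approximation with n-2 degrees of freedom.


Step 1: Rank x and y separately (midranks; no ties here).
rank(x): 17->8, 14->6, 11->4, 12->5, 4->2, 2->1, 16->7, 9->3
rank(y): 8->8, 6->6, 4->4, 5->5, 2->2, 7->7, 1->1, 3->3
Step 2: d_i = R_x(i) - R_y(i); compute d_i^2.
  (8-8)^2=0, (6-6)^2=0, (4-4)^2=0, (5-5)^2=0, (2-2)^2=0, (1-7)^2=36, (7-1)^2=36, (3-3)^2=0
sum(d^2) = 72.
Step 3: rho = 1 - 6*72 / (8*(8^2 - 1)) = 1 - 432/504 = 0.142857.
Step 4: Under H0, t = rho * sqrt((n-2)/(1-rho^2)) = 0.3536 ~ t(6).
Step 5: Two-sided p-value from the t-distribution with 6 df = 0.735765.
Step 6: alpha = 0.1. fail to reject H0.

rho = 0.1429, p = 0.735765, fail to reject H0 at alpha = 0.1.


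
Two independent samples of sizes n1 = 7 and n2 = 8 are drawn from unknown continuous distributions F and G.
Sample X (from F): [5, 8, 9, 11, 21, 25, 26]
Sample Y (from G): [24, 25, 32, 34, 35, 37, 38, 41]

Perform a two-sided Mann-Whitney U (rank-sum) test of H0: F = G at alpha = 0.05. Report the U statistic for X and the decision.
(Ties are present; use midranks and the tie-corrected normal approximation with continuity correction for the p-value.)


Step 1: Combine and sort all 15 observations; assign midranks.
sorted (value, group): (5,X), (8,X), (9,X), (11,X), (21,X), (24,Y), (25,X), (25,Y), (26,X), (32,Y), (34,Y), (35,Y), (37,Y), (38,Y), (41,Y)
ranks: 5->1, 8->2, 9->3, 11->4, 21->5, 24->6, 25->7.5, 25->7.5, 26->9, 32->10, 34->11, 35->12, 37->13, 38->14, 41->15
Step 2: Rank sum for X: R1 = 1 + 2 + 3 + 4 + 5 + 7.5 + 9 = 31.5.
Step 3: U_X = R1 - n1(n1+1)/2 = 31.5 - 7*8/2 = 31.5 - 28 = 3.5.
       U_Y = n1*n2 - U_X = 56 - 3.5 = 52.5.
Step 4: Ties are present, so use the tie-corrected normal approximation (with continuity correction) for the p-value.
Step 5: p-value = 0.005437; compare to alpha = 0.05. reject H0.

U_X = 3.5, p = 0.005437, reject H0 at alpha = 0.05.


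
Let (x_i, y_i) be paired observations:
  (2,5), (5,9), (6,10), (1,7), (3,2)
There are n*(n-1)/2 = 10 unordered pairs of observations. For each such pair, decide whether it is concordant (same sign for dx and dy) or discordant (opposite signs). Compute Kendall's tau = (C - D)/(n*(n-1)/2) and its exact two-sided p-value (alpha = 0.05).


Step 1: Enumerate the 10 unordered pairs (i,j) with i<j and classify each by sign(x_j-x_i) * sign(y_j-y_i).
  (1,2):dx=+3,dy=+4->C; (1,3):dx=+4,dy=+5->C; (1,4):dx=-1,dy=+2->D; (1,5):dx=+1,dy=-3->D
  (2,3):dx=+1,dy=+1->C; (2,4):dx=-4,dy=-2->C; (2,5):dx=-2,dy=-7->C; (3,4):dx=-5,dy=-3->C
  (3,5):dx=-3,dy=-8->C; (4,5):dx=+2,dy=-5->D
Step 2: C = 7, D = 3, total pairs = 10.
Step 3: tau = (C - D)/(n(n-1)/2) = (7 - 3)/10 = 0.400000.
Step 4: Exact two-sided p-value (enumerate n! = 120 permutations of y under H0): p = 0.483333.
Step 5: alpha = 0.05. fail to reject H0.

tau_b = 0.4000 (C=7, D=3), p = 0.483333, fail to reject H0.


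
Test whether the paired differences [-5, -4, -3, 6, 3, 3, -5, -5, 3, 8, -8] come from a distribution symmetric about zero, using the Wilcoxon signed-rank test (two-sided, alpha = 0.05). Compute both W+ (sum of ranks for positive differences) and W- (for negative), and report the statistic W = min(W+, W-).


Step 1: Drop any zero differences (none here) and take |d_i|.
|d| = [5, 4, 3, 6, 3, 3, 5, 5, 3, 8, 8]
Step 2: Midrank |d_i| (ties get averaged ranks).
ranks: |5|->7, |4|->5, |3|->2.5, |6|->9, |3|->2.5, |3|->2.5, |5|->7, |5|->7, |3|->2.5, |8|->10.5, |8|->10.5
Step 3: Attach original signs; sum ranks with positive sign and with negative sign.
W+ = 9 + 2.5 + 2.5 + 2.5 + 10.5 = 27
W- = 7 + 5 + 2.5 + 7 + 7 + 10.5 = 39
(Check: W+ + W- = 66 should equal n(n+1)/2 = 66.)
Step 4: Test statistic W = min(W+, W-) = 27.
Step 5: Ties in |d|, so use the tie-corrected normal approximation.
        E[W] = n(n+1)/4 = 11*12/4 = 33.
        Tie groups: |d|=3 (t=4), |d|=5 (t=3), |d|=8 (t=2); sum(t^3 - t) = 90.
        Var[W] = n(n+1)(2n+1)/24 - sum(t^3-t)/48 = 3036/24 - 90/48 = 124.625.
        z = (W - E[W]) / sqrt(Var[W]) = (27 - 33) / 11.1636 = -0.5375.
        Two-sided p = 2*Phi(z) = 0.590948.
Step 6: alpha = 0.05. fail to reject H0.

W+ = 27, W- = 39, W = min = 27, p = 0.590948, fail to reject H0.


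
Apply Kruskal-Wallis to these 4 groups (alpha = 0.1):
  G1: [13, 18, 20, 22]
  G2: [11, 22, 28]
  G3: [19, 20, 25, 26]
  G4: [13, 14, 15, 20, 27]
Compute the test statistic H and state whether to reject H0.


Step 1: Combine all N = 16 observations and assign midranks.
sorted (value, group, rank): (11,G2,1), (13,G1,2.5), (13,G4,2.5), (14,G4,4), (15,G4,5), (18,G1,6), (19,G3,7), (20,G1,9), (20,G3,9), (20,G4,9), (22,G1,11.5), (22,G2,11.5), (25,G3,13), (26,G3,14), (27,G4,15), (28,G2,16)
Step 2: Sum ranks within each group.
R_1 = 29 (n_1 = 4)
R_2 = 28.5 (n_2 = 3)
R_3 = 43 (n_3 = 4)
R_4 = 35.5 (n_4 = 5)
Step 3: H = 12/(N(N+1)) * sum(R_i^2/n_i) - 3(N+1)
     = 12/(16*17) * (29^2/4 + 28.5^2/3 + 43^2/4 + 35.5^2/5) - 3*17
     = 0.044118 * 1195.3 - 51
     = 1.733824.
Step 4: Ties present; correction factor C = 1 - 36/(16^3 - 16) = 0.991176. Corrected H = 1.733824 / 0.991176 = 1.749258.
Step 5: Under H0, H ~ chi^2(3); p-value = 0.626039.
Step 6: alpha = 0.1. fail to reject H0.

H = 1.7493, df = 3, p = 0.626039, fail to reject H0.


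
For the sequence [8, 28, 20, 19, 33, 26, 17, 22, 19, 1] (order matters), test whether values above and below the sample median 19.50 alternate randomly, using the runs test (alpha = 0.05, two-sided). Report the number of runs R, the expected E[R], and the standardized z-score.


Step 1: Compute median = 19.50; label A = above, B = below.
Labels in order: BAABAABABB  (n_A = 5, n_B = 5)
Step 2: Count runs R = 7.
Step 3: Under H0 (random ordering), E[R] = 2*n_A*n_B/(n_A+n_B) + 1 = 2*5*5/10 + 1 = 6.0000.
        Var[R] = 2*n_A*n_B*(2*n_A*n_B - n_A - n_B) / ((n_A+n_B)^2 * (n_A+n_B-1)) = 2000/900 = 2.2222.
        SD[R] = 1.4907.
Step 4: Continuity-corrected z = (R - 0.5 - E[R]) / SD[R] = (7 - 0.5 - 6.0000) / 1.4907 = 0.3354.
Step 5: Two-sided p-value via normal approximation = 2*(1 - Phi(|z|)) = 0.737316.
Step 6: alpha = 0.05. fail to reject H0.

R = 7, z = 0.3354, p = 0.737316, fail to reject H0.


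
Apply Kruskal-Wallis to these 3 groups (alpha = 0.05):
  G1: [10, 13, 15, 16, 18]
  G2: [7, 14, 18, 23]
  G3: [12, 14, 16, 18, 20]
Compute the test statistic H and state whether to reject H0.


Step 1: Combine all N = 14 observations and assign midranks.
sorted (value, group, rank): (7,G2,1), (10,G1,2), (12,G3,3), (13,G1,4), (14,G2,5.5), (14,G3,5.5), (15,G1,7), (16,G1,8.5), (16,G3,8.5), (18,G1,11), (18,G2,11), (18,G3,11), (20,G3,13), (23,G2,14)
Step 2: Sum ranks within each group.
R_1 = 32.5 (n_1 = 5)
R_2 = 31.5 (n_2 = 4)
R_3 = 41 (n_3 = 5)
Step 3: H = 12/(N(N+1)) * sum(R_i^2/n_i) - 3(N+1)
     = 12/(14*15) * (32.5^2/5 + 31.5^2/4 + 41^2/5) - 3*15
     = 0.057143 * 795.513 - 45
     = 0.457857.
Step 4: Ties present; correction factor C = 1 - 36/(14^3 - 14) = 0.986813. Corrected H = 0.457857 / 0.986813 = 0.463976.
Step 5: Under H0, H ~ chi^2(2); p-value = 0.792956.
Step 6: alpha = 0.05. fail to reject H0.

H = 0.4640, df = 2, p = 0.792956, fail to reject H0.


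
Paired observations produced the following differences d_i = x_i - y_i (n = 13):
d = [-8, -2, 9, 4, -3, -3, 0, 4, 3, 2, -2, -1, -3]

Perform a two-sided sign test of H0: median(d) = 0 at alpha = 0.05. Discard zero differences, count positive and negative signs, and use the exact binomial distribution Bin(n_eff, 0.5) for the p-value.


Step 1: Discard zero differences. Original n = 13; n_eff = number of nonzero differences = 12.
Nonzero differences (with sign): -8, -2, +9, +4, -3, -3, +4, +3, +2, -2, -1, -3
Step 2: Count signs: positive = 5, negative = 7.
Step 3: Under H0: P(positive) = 0.5, so the number of positives S ~ Bin(12, 0.5).
Step 4: Two-sided exact p-value = sum of Bin(12,0.5) probabilities at or below the observed probability = 0.774414.
Step 5: alpha = 0.05. fail to reject H0.

n_eff = 12, pos = 5, neg = 7, p = 0.774414, fail to reject H0.


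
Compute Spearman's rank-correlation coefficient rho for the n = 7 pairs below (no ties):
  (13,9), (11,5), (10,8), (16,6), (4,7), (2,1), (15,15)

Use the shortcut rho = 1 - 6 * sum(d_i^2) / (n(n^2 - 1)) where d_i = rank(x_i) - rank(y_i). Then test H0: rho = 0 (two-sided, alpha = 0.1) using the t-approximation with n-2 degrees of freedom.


Step 1: Rank x and y separately (midranks; no ties here).
rank(x): 13->5, 11->4, 10->3, 16->7, 4->2, 2->1, 15->6
rank(y): 9->6, 5->2, 8->5, 6->3, 7->4, 1->1, 15->7
Step 2: d_i = R_x(i) - R_y(i); compute d_i^2.
  (5-6)^2=1, (4-2)^2=4, (3-5)^2=4, (7-3)^2=16, (2-4)^2=4, (1-1)^2=0, (6-7)^2=1
sum(d^2) = 30.
Step 3: rho = 1 - 6*30 / (7*(7^2 - 1)) = 1 - 180/336 = 0.464286.
Step 4: Under H0, t = rho * sqrt((n-2)/(1-rho^2)) = 1.1722 ~ t(5).
Step 5: Two-sided p-value from the t-distribution with 5 df = 0.293934.
Step 6: alpha = 0.1. fail to reject H0.

rho = 0.4643, p = 0.293934, fail to reject H0 at alpha = 0.1.


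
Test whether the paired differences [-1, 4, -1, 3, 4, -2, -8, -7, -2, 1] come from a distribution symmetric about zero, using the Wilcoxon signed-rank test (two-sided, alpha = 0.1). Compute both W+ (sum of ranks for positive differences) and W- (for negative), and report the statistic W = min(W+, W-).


Step 1: Drop any zero differences (none here) and take |d_i|.
|d| = [1, 4, 1, 3, 4, 2, 8, 7, 2, 1]
Step 2: Midrank |d_i| (ties get averaged ranks).
ranks: |1|->2, |4|->7.5, |1|->2, |3|->6, |4|->7.5, |2|->4.5, |8|->10, |7|->9, |2|->4.5, |1|->2
Step 3: Attach original signs; sum ranks with positive sign and with negative sign.
W+ = 7.5 + 6 + 7.5 + 2 = 23
W- = 2 + 2 + 4.5 + 10 + 9 + 4.5 = 32
(Check: W+ + W- = 55 should equal n(n+1)/2 = 55.)
Step 4: Test statistic W = min(W+, W-) = 23.
Step 5: Ties in |d|, so use the tie-corrected normal approximation.
        E[W] = n(n+1)/4 = 10*11/4 = 27.5.
        Tie groups: |d|=1 (t=3), |d|=2 (t=2), |d|=4 (t=2); sum(t^3 - t) = 36.
        Var[W] = n(n+1)(2n+1)/24 - sum(t^3-t)/48 = 2310/24 - 36/48 = 95.5.
        z = (W - E[W]) / sqrt(Var[W]) = (23 - 27.5) / 9.7724 = -0.4605.
        Two-sided p = 2*Phi(z) = 0.645172.
Step 6: alpha = 0.1. fail to reject H0.

W+ = 23, W- = 32, W = min = 23, p = 0.645172, fail to reject H0.


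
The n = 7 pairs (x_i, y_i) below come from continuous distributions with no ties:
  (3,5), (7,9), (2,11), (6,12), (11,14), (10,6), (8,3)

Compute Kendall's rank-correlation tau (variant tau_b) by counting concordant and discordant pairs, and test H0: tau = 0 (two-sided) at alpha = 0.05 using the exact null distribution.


Step 1: Enumerate the 21 unordered pairs (i,j) with i<j and classify each by sign(x_j-x_i) * sign(y_j-y_i).
  (1,2):dx=+4,dy=+4->C; (1,3):dx=-1,dy=+6->D; (1,4):dx=+3,dy=+7->C; (1,5):dx=+8,dy=+9->C
  (1,6):dx=+7,dy=+1->C; (1,7):dx=+5,dy=-2->D; (2,3):dx=-5,dy=+2->D; (2,4):dx=-1,dy=+3->D
  (2,5):dx=+4,dy=+5->C; (2,6):dx=+3,dy=-3->D; (2,7):dx=+1,dy=-6->D; (3,4):dx=+4,dy=+1->C
  (3,5):dx=+9,dy=+3->C; (3,6):dx=+8,dy=-5->D; (3,7):dx=+6,dy=-8->D; (4,5):dx=+5,dy=+2->C
  (4,6):dx=+4,dy=-6->D; (4,7):dx=+2,dy=-9->D; (5,6):dx=-1,dy=-8->C; (5,7):dx=-3,dy=-11->C
  (6,7):dx=-2,dy=-3->C
Step 2: C = 11, D = 10, total pairs = 21.
Step 3: tau = (C - D)/(n(n-1)/2) = (11 - 10)/21 = 0.047619.
Step 4: Exact two-sided p-value (enumerate n! = 5040 permutations of y under H0): p = 1.000000.
Step 5: alpha = 0.05. fail to reject H0.

tau_b = 0.0476 (C=11, D=10), p = 1.000000, fail to reject H0.


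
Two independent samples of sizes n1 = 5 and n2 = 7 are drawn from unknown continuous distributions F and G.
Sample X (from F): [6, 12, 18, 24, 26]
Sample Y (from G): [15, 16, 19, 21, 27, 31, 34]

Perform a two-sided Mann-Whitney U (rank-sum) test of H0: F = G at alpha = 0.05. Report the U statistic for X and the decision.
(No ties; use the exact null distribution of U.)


Step 1: Combine and sort all 12 observations; assign midranks.
sorted (value, group): (6,X), (12,X), (15,Y), (16,Y), (18,X), (19,Y), (21,Y), (24,X), (26,X), (27,Y), (31,Y), (34,Y)
ranks: 6->1, 12->2, 15->3, 16->4, 18->5, 19->6, 21->7, 24->8, 26->9, 27->10, 31->11, 34->12
Step 2: Rank sum for X: R1 = 1 + 2 + 5 + 8 + 9 = 25.
Step 3: U_X = R1 - n1(n1+1)/2 = 25 - 5*6/2 = 25 - 15 = 10.
       U_Y = n1*n2 - U_X = 35 - 10 = 25.
Step 4: No ties, so the exact null distribution of U (based on enumerating the C(12,5) = 792 equally likely rank assignments) gives the two-sided p-value.
Step 5: p-value = 0.267677; compare to alpha = 0.05. fail to reject H0.

U_X = 10, p = 0.267677, fail to reject H0 at alpha = 0.05.


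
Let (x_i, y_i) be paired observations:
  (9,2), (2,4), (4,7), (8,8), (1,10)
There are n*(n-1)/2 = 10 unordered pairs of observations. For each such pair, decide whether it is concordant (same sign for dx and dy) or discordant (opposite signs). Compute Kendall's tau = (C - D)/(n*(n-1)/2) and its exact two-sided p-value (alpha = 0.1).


Step 1: Enumerate the 10 unordered pairs (i,j) with i<j and classify each by sign(x_j-x_i) * sign(y_j-y_i).
  (1,2):dx=-7,dy=+2->D; (1,3):dx=-5,dy=+5->D; (1,4):dx=-1,dy=+6->D; (1,5):dx=-8,dy=+8->D
  (2,3):dx=+2,dy=+3->C; (2,4):dx=+6,dy=+4->C; (2,5):dx=-1,dy=+6->D; (3,4):dx=+4,dy=+1->C
  (3,5):dx=-3,dy=+3->D; (4,5):dx=-7,dy=+2->D
Step 2: C = 3, D = 7, total pairs = 10.
Step 3: tau = (C - D)/(n(n-1)/2) = (3 - 7)/10 = -0.400000.
Step 4: Exact two-sided p-value (enumerate n! = 120 permutations of y under H0): p = 0.483333.
Step 5: alpha = 0.1. fail to reject H0.

tau_b = -0.4000 (C=3, D=7), p = 0.483333, fail to reject H0.


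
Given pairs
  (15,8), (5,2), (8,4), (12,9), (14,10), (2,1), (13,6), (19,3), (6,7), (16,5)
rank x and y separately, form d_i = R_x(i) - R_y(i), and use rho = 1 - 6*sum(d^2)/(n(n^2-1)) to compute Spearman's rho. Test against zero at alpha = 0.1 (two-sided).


Step 1: Rank x and y separately (midranks; no ties here).
rank(x): 15->8, 5->2, 8->4, 12->5, 14->7, 2->1, 13->6, 19->10, 6->3, 16->9
rank(y): 8->8, 2->2, 4->4, 9->9, 10->10, 1->1, 6->6, 3->3, 7->7, 5->5
Step 2: d_i = R_x(i) - R_y(i); compute d_i^2.
  (8-8)^2=0, (2-2)^2=0, (4-4)^2=0, (5-9)^2=16, (7-10)^2=9, (1-1)^2=0, (6-6)^2=0, (10-3)^2=49, (3-7)^2=16, (9-5)^2=16
sum(d^2) = 106.
Step 3: rho = 1 - 6*106 / (10*(10^2 - 1)) = 1 - 636/990 = 0.357576.
Step 4: Under H0, t = rho * sqrt((n-2)/(1-rho^2)) = 1.0830 ~ t(8).
Step 5: Two-sided p-value from the t-distribution with 8 df = 0.310376.
Step 6: alpha = 0.1. fail to reject H0.

rho = 0.3576, p = 0.310376, fail to reject H0 at alpha = 0.1.


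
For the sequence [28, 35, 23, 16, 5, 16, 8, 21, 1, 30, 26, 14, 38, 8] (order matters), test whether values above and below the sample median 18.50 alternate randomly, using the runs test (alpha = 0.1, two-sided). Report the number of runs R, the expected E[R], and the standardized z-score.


Step 1: Compute median = 18.50; label A = above, B = below.
Labels in order: AAABBBBABAABAB  (n_A = 7, n_B = 7)
Step 2: Count runs R = 8.
Step 3: Under H0 (random ordering), E[R] = 2*n_A*n_B/(n_A+n_B) + 1 = 2*7*7/14 + 1 = 8.0000.
        Var[R] = 2*n_A*n_B*(2*n_A*n_B - n_A - n_B) / ((n_A+n_B)^2 * (n_A+n_B-1)) = 8232/2548 = 3.2308.
        SD[R] = 1.7974.
Step 4: R = E[R], so z = 0 with no continuity correction.
Step 5: Two-sided p-value via normal approximation = 2*(1 - Phi(|z|)) = 1.000000.
Step 6: alpha = 0.1. fail to reject H0.

R = 8, z = 0.0000, p = 1.000000, fail to reject H0.


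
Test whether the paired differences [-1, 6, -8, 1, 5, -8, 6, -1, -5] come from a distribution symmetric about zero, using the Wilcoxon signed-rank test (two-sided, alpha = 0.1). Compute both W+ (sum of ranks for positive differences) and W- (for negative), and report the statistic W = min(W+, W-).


Step 1: Drop any zero differences (none here) and take |d_i|.
|d| = [1, 6, 8, 1, 5, 8, 6, 1, 5]
Step 2: Midrank |d_i| (ties get averaged ranks).
ranks: |1|->2, |6|->6.5, |8|->8.5, |1|->2, |5|->4.5, |8|->8.5, |6|->6.5, |1|->2, |5|->4.5
Step 3: Attach original signs; sum ranks with positive sign and with negative sign.
W+ = 6.5 + 2 + 4.5 + 6.5 = 19.5
W- = 2 + 8.5 + 8.5 + 2 + 4.5 = 25.5
(Check: W+ + W- = 45 should equal n(n+1)/2 = 45.)
Step 4: Test statistic W = min(W+, W-) = 19.5.
Step 5: Ties in |d|, so use the tie-corrected normal approximation.
        E[W] = n(n+1)/4 = 9*10/4 = 22.5.
        Tie groups: |d|=1 (t=3), |d|=5 (t=2), |d|=6 (t=2), |d|=8 (t=2); sum(t^3 - t) = 42.
        Var[W] = n(n+1)(2n+1)/24 - sum(t^3-t)/48 = 1710/24 - 42/48 = 70.375.
        z = (W - E[W]) / sqrt(Var[W]) = (19.5 - 22.5) / 8.3890 = -0.3576.
        Two-sided p = 2*Phi(z) = 0.720634.
Step 6: alpha = 0.1. fail to reject H0.

W+ = 19.5, W- = 25.5, W = min = 19.5, p = 0.720634, fail to reject H0.


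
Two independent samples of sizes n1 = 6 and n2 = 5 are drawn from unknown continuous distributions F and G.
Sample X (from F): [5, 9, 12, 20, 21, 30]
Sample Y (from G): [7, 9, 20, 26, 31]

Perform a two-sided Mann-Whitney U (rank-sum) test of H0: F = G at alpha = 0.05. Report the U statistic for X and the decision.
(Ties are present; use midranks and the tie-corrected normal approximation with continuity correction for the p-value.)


Step 1: Combine and sort all 11 observations; assign midranks.
sorted (value, group): (5,X), (7,Y), (9,X), (9,Y), (12,X), (20,X), (20,Y), (21,X), (26,Y), (30,X), (31,Y)
ranks: 5->1, 7->2, 9->3.5, 9->3.5, 12->5, 20->6.5, 20->6.5, 21->8, 26->9, 30->10, 31->11
Step 2: Rank sum for X: R1 = 1 + 3.5 + 5 + 6.5 + 8 + 10 = 34.
Step 3: U_X = R1 - n1(n1+1)/2 = 34 - 6*7/2 = 34 - 21 = 13.
       U_Y = n1*n2 - U_X = 30 - 13 = 17.
Step 4: Ties are present, so use the tie-corrected normal approximation (with continuity correction) for the p-value.
Step 5: p-value = 0.783228; compare to alpha = 0.05. fail to reject H0.

U_X = 13, p = 0.783228, fail to reject H0 at alpha = 0.05.


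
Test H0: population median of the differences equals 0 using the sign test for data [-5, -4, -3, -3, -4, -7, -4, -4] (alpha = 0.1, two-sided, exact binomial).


Step 1: Discard zero differences. Original n = 8; n_eff = number of nonzero differences = 8.
Nonzero differences (with sign): -5, -4, -3, -3, -4, -7, -4, -4
Step 2: Count signs: positive = 0, negative = 8.
Step 3: Under H0: P(positive) = 0.5, so the number of positives S ~ Bin(8, 0.5).
Step 4: Two-sided exact p-value = sum of Bin(8,0.5) probabilities at or below the observed probability = 0.007812.
Step 5: alpha = 0.1. reject H0.

n_eff = 8, pos = 0, neg = 8, p = 0.007812, reject H0.


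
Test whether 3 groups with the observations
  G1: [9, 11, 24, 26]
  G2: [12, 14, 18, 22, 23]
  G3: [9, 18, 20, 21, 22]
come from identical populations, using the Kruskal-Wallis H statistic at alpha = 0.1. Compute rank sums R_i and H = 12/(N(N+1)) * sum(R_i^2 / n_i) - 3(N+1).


Step 1: Combine all N = 14 observations and assign midranks.
sorted (value, group, rank): (9,G1,1.5), (9,G3,1.5), (11,G1,3), (12,G2,4), (14,G2,5), (18,G2,6.5), (18,G3,6.5), (20,G3,8), (21,G3,9), (22,G2,10.5), (22,G3,10.5), (23,G2,12), (24,G1,13), (26,G1,14)
Step 2: Sum ranks within each group.
R_1 = 31.5 (n_1 = 4)
R_2 = 38 (n_2 = 5)
R_3 = 35.5 (n_3 = 5)
Step 3: H = 12/(N(N+1)) * sum(R_i^2/n_i) - 3(N+1)
     = 12/(14*15) * (31.5^2/4 + 38^2/5 + 35.5^2/5) - 3*15
     = 0.057143 * 788.913 - 45
     = 0.080714.
Step 4: Ties present; correction factor C = 1 - 18/(14^3 - 14) = 0.993407. Corrected H = 0.080714 / 0.993407 = 0.081250.
Step 5: Under H0, H ~ chi^2(2); p-value = 0.960189.
Step 6: alpha = 0.1. fail to reject H0.

H = 0.0813, df = 2, p = 0.960189, fail to reject H0.


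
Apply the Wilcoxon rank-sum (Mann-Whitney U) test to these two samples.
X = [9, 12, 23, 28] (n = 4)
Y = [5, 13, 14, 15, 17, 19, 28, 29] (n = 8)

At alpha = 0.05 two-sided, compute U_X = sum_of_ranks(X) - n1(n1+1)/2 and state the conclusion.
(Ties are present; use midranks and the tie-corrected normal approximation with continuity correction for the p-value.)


Step 1: Combine and sort all 12 observations; assign midranks.
sorted (value, group): (5,Y), (9,X), (12,X), (13,Y), (14,Y), (15,Y), (17,Y), (19,Y), (23,X), (28,X), (28,Y), (29,Y)
ranks: 5->1, 9->2, 12->3, 13->4, 14->5, 15->6, 17->7, 19->8, 23->9, 28->10.5, 28->10.5, 29->12
Step 2: Rank sum for X: R1 = 2 + 3 + 9 + 10.5 = 24.5.
Step 3: U_X = R1 - n1(n1+1)/2 = 24.5 - 4*5/2 = 24.5 - 10 = 14.5.
       U_Y = n1*n2 - U_X = 32 - 14.5 = 17.5.
Step 4: Ties are present, so use the tie-corrected normal approximation (with continuity correction) for the p-value.
Step 5: p-value = 0.864901; compare to alpha = 0.05. fail to reject H0.

U_X = 14.5, p = 0.864901, fail to reject H0 at alpha = 0.05.


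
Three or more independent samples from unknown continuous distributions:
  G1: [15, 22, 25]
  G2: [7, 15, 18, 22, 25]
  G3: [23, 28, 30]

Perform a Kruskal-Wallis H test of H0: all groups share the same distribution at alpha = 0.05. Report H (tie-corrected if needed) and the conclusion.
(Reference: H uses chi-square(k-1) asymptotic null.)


Step 1: Combine all N = 11 observations and assign midranks.
sorted (value, group, rank): (7,G2,1), (15,G1,2.5), (15,G2,2.5), (18,G2,4), (22,G1,5.5), (22,G2,5.5), (23,G3,7), (25,G1,8.5), (25,G2,8.5), (28,G3,10), (30,G3,11)
Step 2: Sum ranks within each group.
R_1 = 16.5 (n_1 = 3)
R_2 = 21.5 (n_2 = 5)
R_3 = 28 (n_3 = 3)
Step 3: H = 12/(N(N+1)) * sum(R_i^2/n_i) - 3(N+1)
     = 12/(11*12) * (16.5^2/3 + 21.5^2/5 + 28^2/3) - 3*12
     = 0.090909 * 444.533 - 36
     = 4.412121.
Step 4: Ties present; correction factor C = 1 - 18/(11^3 - 11) = 0.986364. Corrected H = 4.412121 / 0.986364 = 4.473118.
Step 5: Under H0, H ~ chi^2(2); p-value = 0.106825.
Step 6: alpha = 0.05. fail to reject H0.

H = 4.4731, df = 2, p = 0.106825, fail to reject H0.


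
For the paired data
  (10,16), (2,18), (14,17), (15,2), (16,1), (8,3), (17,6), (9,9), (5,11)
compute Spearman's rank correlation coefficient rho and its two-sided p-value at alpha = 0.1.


Step 1: Rank x and y separately (midranks; no ties here).
rank(x): 10->5, 2->1, 14->6, 15->7, 16->8, 8->3, 17->9, 9->4, 5->2
rank(y): 16->7, 18->9, 17->8, 2->2, 1->1, 3->3, 6->4, 9->5, 11->6
Step 2: d_i = R_x(i) - R_y(i); compute d_i^2.
  (5-7)^2=4, (1-9)^2=64, (6-8)^2=4, (7-2)^2=25, (8-1)^2=49, (3-3)^2=0, (9-4)^2=25, (4-5)^2=1, (2-6)^2=16
sum(d^2) = 188.
Step 3: rho = 1 - 6*188 / (9*(9^2 - 1)) = 1 - 1128/720 = -0.566667.
Step 4: Under H0, t = rho * sqrt((n-2)/(1-rho^2)) = -1.8196 ~ t(7).
Step 5: Two-sided p-value from the t-distribution with 7 df = 0.111633.
Step 6: alpha = 0.1. fail to reject H0.

rho = -0.5667, p = 0.111633, fail to reject H0 at alpha = 0.1.


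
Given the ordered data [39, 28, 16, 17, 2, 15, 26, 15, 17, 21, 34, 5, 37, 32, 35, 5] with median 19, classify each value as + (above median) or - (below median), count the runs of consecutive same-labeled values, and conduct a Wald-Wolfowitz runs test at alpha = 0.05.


Step 1: Compute median = 19; label A = above, B = below.
Labels in order: AABBBBABBAABAAAB  (n_A = 8, n_B = 8)
Step 2: Count runs R = 8.
Step 3: Under H0 (random ordering), E[R] = 2*n_A*n_B/(n_A+n_B) + 1 = 2*8*8/16 + 1 = 9.0000.
        Var[R] = 2*n_A*n_B*(2*n_A*n_B - n_A - n_B) / ((n_A+n_B)^2 * (n_A+n_B-1)) = 14336/3840 = 3.7333.
        SD[R] = 1.9322.
Step 4: Continuity-corrected z = (R + 0.5 - E[R]) / SD[R] = (8 + 0.5 - 9.0000) / 1.9322 = -0.2588.
Step 5: Two-sided p-value via normal approximation = 2*(1 - Phi(|z|)) = 0.795809.
Step 6: alpha = 0.05. fail to reject H0.

R = 8, z = -0.2588, p = 0.795809, fail to reject H0.


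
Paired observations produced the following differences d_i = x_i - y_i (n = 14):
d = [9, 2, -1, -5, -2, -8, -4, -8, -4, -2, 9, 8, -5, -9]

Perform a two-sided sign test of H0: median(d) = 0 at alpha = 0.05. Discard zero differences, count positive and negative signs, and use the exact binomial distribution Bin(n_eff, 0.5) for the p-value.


Step 1: Discard zero differences. Original n = 14; n_eff = number of nonzero differences = 14.
Nonzero differences (with sign): +9, +2, -1, -5, -2, -8, -4, -8, -4, -2, +9, +8, -5, -9
Step 2: Count signs: positive = 4, negative = 10.
Step 3: Under H0: P(positive) = 0.5, so the number of positives S ~ Bin(14, 0.5).
Step 4: Two-sided exact p-value = sum of Bin(14,0.5) probabilities at or below the observed probability = 0.179565.
Step 5: alpha = 0.05. fail to reject H0.

n_eff = 14, pos = 4, neg = 10, p = 0.179565, fail to reject H0.


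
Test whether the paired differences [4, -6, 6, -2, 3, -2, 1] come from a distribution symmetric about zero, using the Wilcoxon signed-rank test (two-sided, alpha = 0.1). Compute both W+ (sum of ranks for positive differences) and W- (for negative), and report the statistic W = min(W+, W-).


Step 1: Drop any zero differences (none here) and take |d_i|.
|d| = [4, 6, 6, 2, 3, 2, 1]
Step 2: Midrank |d_i| (ties get averaged ranks).
ranks: |4|->5, |6|->6.5, |6|->6.5, |2|->2.5, |3|->4, |2|->2.5, |1|->1
Step 3: Attach original signs; sum ranks with positive sign and with negative sign.
W+ = 5 + 6.5 + 4 + 1 = 16.5
W- = 6.5 + 2.5 + 2.5 = 11.5
(Check: W+ + W- = 28 should equal n(n+1)/2 = 28.)
Step 4: Test statistic W = min(W+, W-) = 11.5.
Step 5: Ties in |d|, so use the tie-corrected normal approximation.
        E[W] = n(n+1)/4 = 7*8/4 = 14.
        Tie groups: |d|=2 (t=2), |d|=6 (t=2); sum(t^3 - t) = 12.
        Var[W] = n(n+1)(2n+1)/24 - sum(t^3-t)/48 = 840/24 - 12/48 = 34.75.
        z = (W - E[W]) / sqrt(Var[W]) = (11.5 - 14) / 5.8949 = -0.4241.
        Two-sided p = 2*Phi(z) = 0.671497.
Step 6: alpha = 0.1. fail to reject H0.

W+ = 16.5, W- = 11.5, W = min = 11.5, p = 0.671497, fail to reject H0.


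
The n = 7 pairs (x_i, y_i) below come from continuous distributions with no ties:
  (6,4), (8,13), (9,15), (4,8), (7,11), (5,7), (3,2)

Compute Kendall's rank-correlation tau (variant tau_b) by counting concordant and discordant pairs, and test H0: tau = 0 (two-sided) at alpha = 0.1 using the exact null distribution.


Step 1: Enumerate the 21 unordered pairs (i,j) with i<j and classify each by sign(x_j-x_i) * sign(y_j-y_i).
  (1,2):dx=+2,dy=+9->C; (1,3):dx=+3,dy=+11->C; (1,4):dx=-2,dy=+4->D; (1,5):dx=+1,dy=+7->C
  (1,6):dx=-1,dy=+3->D; (1,7):dx=-3,dy=-2->C; (2,3):dx=+1,dy=+2->C; (2,4):dx=-4,dy=-5->C
  (2,5):dx=-1,dy=-2->C; (2,6):dx=-3,dy=-6->C; (2,7):dx=-5,dy=-11->C; (3,4):dx=-5,dy=-7->C
  (3,5):dx=-2,dy=-4->C; (3,6):dx=-4,dy=-8->C; (3,7):dx=-6,dy=-13->C; (4,5):dx=+3,dy=+3->C
  (4,6):dx=+1,dy=-1->D; (4,7):dx=-1,dy=-6->C; (5,6):dx=-2,dy=-4->C; (5,7):dx=-4,dy=-9->C
  (6,7):dx=-2,dy=-5->C
Step 2: C = 18, D = 3, total pairs = 21.
Step 3: tau = (C - D)/(n(n-1)/2) = (18 - 3)/21 = 0.714286.
Step 4: Exact two-sided p-value (enumerate n! = 5040 permutations of y under H0): p = 0.030159.
Step 5: alpha = 0.1. reject H0.

tau_b = 0.7143 (C=18, D=3), p = 0.030159, reject H0.


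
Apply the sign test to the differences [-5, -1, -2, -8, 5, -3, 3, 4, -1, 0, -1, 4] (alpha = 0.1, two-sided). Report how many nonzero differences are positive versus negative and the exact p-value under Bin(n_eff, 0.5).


Step 1: Discard zero differences. Original n = 12; n_eff = number of nonzero differences = 11.
Nonzero differences (with sign): -5, -1, -2, -8, +5, -3, +3, +4, -1, -1, +4
Step 2: Count signs: positive = 4, negative = 7.
Step 3: Under H0: P(positive) = 0.5, so the number of positives S ~ Bin(11, 0.5).
Step 4: Two-sided exact p-value = sum of Bin(11,0.5) probabilities at or below the observed probability = 0.548828.
Step 5: alpha = 0.1. fail to reject H0.

n_eff = 11, pos = 4, neg = 7, p = 0.548828, fail to reject H0.


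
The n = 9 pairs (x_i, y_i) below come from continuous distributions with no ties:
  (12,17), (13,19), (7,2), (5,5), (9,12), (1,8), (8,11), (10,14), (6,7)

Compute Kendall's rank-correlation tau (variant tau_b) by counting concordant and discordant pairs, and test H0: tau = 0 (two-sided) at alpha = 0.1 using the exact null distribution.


Step 1: Enumerate the 36 unordered pairs (i,j) with i<j and classify each by sign(x_j-x_i) * sign(y_j-y_i).
  (1,2):dx=+1,dy=+2->C; (1,3):dx=-5,dy=-15->C; (1,4):dx=-7,dy=-12->C; (1,5):dx=-3,dy=-5->C
  (1,6):dx=-11,dy=-9->C; (1,7):dx=-4,dy=-6->C; (1,8):dx=-2,dy=-3->C; (1,9):dx=-6,dy=-10->C
  (2,3):dx=-6,dy=-17->C; (2,4):dx=-8,dy=-14->C; (2,5):dx=-4,dy=-7->C; (2,6):dx=-12,dy=-11->C
  (2,7):dx=-5,dy=-8->C; (2,8):dx=-3,dy=-5->C; (2,9):dx=-7,dy=-12->C; (3,4):dx=-2,dy=+3->D
  (3,5):dx=+2,dy=+10->C; (3,6):dx=-6,dy=+6->D; (3,7):dx=+1,dy=+9->C; (3,8):dx=+3,dy=+12->C
  (3,9):dx=-1,dy=+5->D; (4,5):dx=+4,dy=+7->C; (4,6):dx=-4,dy=+3->D; (4,7):dx=+3,dy=+6->C
  (4,8):dx=+5,dy=+9->C; (4,9):dx=+1,dy=+2->C; (5,6):dx=-8,dy=-4->C; (5,7):dx=-1,dy=-1->C
  (5,8):dx=+1,dy=+2->C; (5,9):dx=-3,dy=-5->C; (6,7):dx=+7,dy=+3->C; (6,8):dx=+9,dy=+6->C
  (6,9):dx=+5,dy=-1->D; (7,8):dx=+2,dy=+3->C; (7,9):dx=-2,dy=-4->C; (8,9):dx=-4,dy=-7->C
Step 2: C = 31, D = 5, total pairs = 36.
Step 3: tau = (C - D)/(n(n-1)/2) = (31 - 5)/36 = 0.722222.
Step 4: Exact two-sided p-value (enumerate n! = 362880 permutations of y under H0): p = 0.005886.
Step 5: alpha = 0.1. reject H0.

tau_b = 0.7222 (C=31, D=5), p = 0.005886, reject H0.


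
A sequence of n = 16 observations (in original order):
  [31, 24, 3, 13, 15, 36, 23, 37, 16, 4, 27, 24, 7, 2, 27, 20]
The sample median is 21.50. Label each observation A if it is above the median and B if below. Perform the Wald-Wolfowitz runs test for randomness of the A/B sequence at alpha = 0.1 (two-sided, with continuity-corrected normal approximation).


Step 1: Compute median = 21.50; label A = above, B = below.
Labels in order: AABBBAAABBAABBAB  (n_A = 8, n_B = 8)
Step 2: Count runs R = 8.
Step 3: Under H0 (random ordering), E[R] = 2*n_A*n_B/(n_A+n_B) + 1 = 2*8*8/16 + 1 = 9.0000.
        Var[R] = 2*n_A*n_B*(2*n_A*n_B - n_A - n_B) / ((n_A+n_B)^2 * (n_A+n_B-1)) = 14336/3840 = 3.7333.
        SD[R] = 1.9322.
Step 4: Continuity-corrected z = (R + 0.5 - E[R]) / SD[R] = (8 + 0.5 - 9.0000) / 1.9322 = -0.2588.
Step 5: Two-sided p-value via normal approximation = 2*(1 - Phi(|z|)) = 0.795809.
Step 6: alpha = 0.1. fail to reject H0.

R = 8, z = -0.2588, p = 0.795809, fail to reject H0.


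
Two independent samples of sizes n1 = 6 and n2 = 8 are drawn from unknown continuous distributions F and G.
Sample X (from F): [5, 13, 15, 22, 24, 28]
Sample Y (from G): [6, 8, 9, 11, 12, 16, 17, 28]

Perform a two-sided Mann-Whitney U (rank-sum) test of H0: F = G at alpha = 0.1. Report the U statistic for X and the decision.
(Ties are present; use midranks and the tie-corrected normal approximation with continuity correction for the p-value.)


Step 1: Combine and sort all 14 observations; assign midranks.
sorted (value, group): (5,X), (6,Y), (8,Y), (9,Y), (11,Y), (12,Y), (13,X), (15,X), (16,Y), (17,Y), (22,X), (24,X), (28,X), (28,Y)
ranks: 5->1, 6->2, 8->3, 9->4, 11->5, 12->6, 13->7, 15->8, 16->9, 17->10, 22->11, 24->12, 28->13.5, 28->13.5
Step 2: Rank sum for X: R1 = 1 + 7 + 8 + 11 + 12 + 13.5 = 52.5.
Step 3: U_X = R1 - n1(n1+1)/2 = 52.5 - 6*7/2 = 52.5 - 21 = 31.5.
       U_Y = n1*n2 - U_X = 48 - 31.5 = 16.5.
Step 4: Ties are present, so use the tie-corrected normal approximation (with continuity correction) for the p-value.
Step 5: p-value = 0.365629; compare to alpha = 0.1. fail to reject H0.

U_X = 31.5, p = 0.365629, fail to reject H0 at alpha = 0.1.


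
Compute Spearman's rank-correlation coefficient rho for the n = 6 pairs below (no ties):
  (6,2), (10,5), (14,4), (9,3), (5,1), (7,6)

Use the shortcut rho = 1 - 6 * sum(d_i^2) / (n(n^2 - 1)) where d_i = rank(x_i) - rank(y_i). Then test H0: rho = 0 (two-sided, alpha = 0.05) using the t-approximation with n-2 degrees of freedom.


Step 1: Rank x and y separately (midranks; no ties here).
rank(x): 6->2, 10->5, 14->6, 9->4, 5->1, 7->3
rank(y): 2->2, 5->5, 4->4, 3->3, 1->1, 6->6
Step 2: d_i = R_x(i) - R_y(i); compute d_i^2.
  (2-2)^2=0, (5-5)^2=0, (6-4)^2=4, (4-3)^2=1, (1-1)^2=0, (3-6)^2=9
sum(d^2) = 14.
Step 3: rho = 1 - 6*14 / (6*(6^2 - 1)) = 1 - 84/210 = 0.600000.
Step 4: Under H0, t = rho * sqrt((n-2)/(1-rho^2)) = 1.5000 ~ t(4).
Step 5: Two-sided p-value from the t-distribution with 4 df = 0.208000.
Step 6: alpha = 0.05. fail to reject H0.

rho = 0.6000, p = 0.208000, fail to reject H0 at alpha = 0.05.


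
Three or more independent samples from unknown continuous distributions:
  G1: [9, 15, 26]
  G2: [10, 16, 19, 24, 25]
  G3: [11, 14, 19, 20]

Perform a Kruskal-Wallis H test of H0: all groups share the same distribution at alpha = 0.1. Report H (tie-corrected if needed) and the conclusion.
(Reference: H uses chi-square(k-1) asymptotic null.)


Step 1: Combine all N = 12 observations and assign midranks.
sorted (value, group, rank): (9,G1,1), (10,G2,2), (11,G3,3), (14,G3,4), (15,G1,5), (16,G2,6), (19,G2,7.5), (19,G3,7.5), (20,G3,9), (24,G2,10), (25,G2,11), (26,G1,12)
Step 2: Sum ranks within each group.
R_1 = 18 (n_1 = 3)
R_2 = 36.5 (n_2 = 5)
R_3 = 23.5 (n_3 = 4)
Step 3: H = 12/(N(N+1)) * sum(R_i^2/n_i) - 3(N+1)
     = 12/(12*13) * (18^2/3 + 36.5^2/5 + 23.5^2/4) - 3*13
     = 0.076923 * 512.513 - 39
     = 0.424038.
Step 4: Ties present; correction factor C = 1 - 6/(12^3 - 12) = 0.996503. Corrected H = 0.424038 / 0.996503 = 0.425526.
Step 5: Under H0, H ~ chi^2(2); p-value = 0.808348.
Step 6: alpha = 0.1. fail to reject H0.

H = 0.4255, df = 2, p = 0.808348, fail to reject H0.


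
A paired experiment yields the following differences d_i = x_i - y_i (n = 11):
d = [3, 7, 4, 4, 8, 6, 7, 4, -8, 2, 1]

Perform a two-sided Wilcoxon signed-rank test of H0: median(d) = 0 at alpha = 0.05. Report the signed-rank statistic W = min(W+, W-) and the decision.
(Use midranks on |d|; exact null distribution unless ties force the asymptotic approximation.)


Step 1: Drop any zero differences (none here) and take |d_i|.
|d| = [3, 7, 4, 4, 8, 6, 7, 4, 8, 2, 1]
Step 2: Midrank |d_i| (ties get averaged ranks).
ranks: |3|->3, |7|->8.5, |4|->5, |4|->5, |8|->10.5, |6|->7, |7|->8.5, |4|->5, |8|->10.5, |2|->2, |1|->1
Step 3: Attach original signs; sum ranks with positive sign and with negative sign.
W+ = 3 + 8.5 + 5 + 5 + 10.5 + 7 + 8.5 + 5 + 2 + 1 = 55.5
W- = 10.5 = 10.5
(Check: W+ + W- = 66 should equal n(n+1)/2 = 66.)
Step 4: Test statistic W = min(W+, W-) = 10.5.
Step 5: Ties in |d|, so use the tie-corrected normal approximation.
        E[W] = n(n+1)/4 = 11*12/4 = 33.
        Tie groups: |d|=4 (t=3), |d|=7 (t=2), |d|=8 (t=2); sum(t^3 - t) = 36.
        Var[W] = n(n+1)(2n+1)/24 - sum(t^3-t)/48 = 3036/24 - 36/48 = 125.75.
        z = (W - E[W]) / sqrt(Var[W]) = (10.5 - 33) / 11.2138 = -2.0065.
        Two-sided p = 2*Phi(z) = 0.044808.
Step 6: alpha = 0.05. reject H0.

W+ = 55.5, W- = 10.5, W = min = 10.5, p = 0.044808, reject H0.


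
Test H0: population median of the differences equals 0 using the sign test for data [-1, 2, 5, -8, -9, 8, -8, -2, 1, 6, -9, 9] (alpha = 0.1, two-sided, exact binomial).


Step 1: Discard zero differences. Original n = 12; n_eff = number of nonzero differences = 12.
Nonzero differences (with sign): -1, +2, +5, -8, -9, +8, -8, -2, +1, +6, -9, +9
Step 2: Count signs: positive = 6, negative = 6.
Step 3: Under H0: P(positive) = 0.5, so the number of positives S ~ Bin(12, 0.5).
Step 4: Two-sided exact p-value = sum of Bin(12,0.5) probabilities at or below the observed probability = 1.000000.
Step 5: alpha = 0.1. fail to reject H0.

n_eff = 12, pos = 6, neg = 6, p = 1.000000, fail to reject H0.


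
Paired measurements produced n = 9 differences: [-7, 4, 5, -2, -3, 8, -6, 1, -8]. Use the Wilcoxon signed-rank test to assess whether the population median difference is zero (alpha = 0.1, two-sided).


Step 1: Drop any zero differences (none here) and take |d_i|.
|d| = [7, 4, 5, 2, 3, 8, 6, 1, 8]
Step 2: Midrank |d_i| (ties get averaged ranks).
ranks: |7|->7, |4|->4, |5|->5, |2|->2, |3|->3, |8|->8.5, |6|->6, |1|->1, |8|->8.5
Step 3: Attach original signs; sum ranks with positive sign and with negative sign.
W+ = 4 + 5 + 8.5 + 1 = 18.5
W- = 7 + 2 + 3 + 6 + 8.5 = 26.5
(Check: W+ + W- = 45 should equal n(n+1)/2 = 45.)
Step 4: Test statistic W = min(W+, W-) = 18.5.
Step 5: Ties in |d|, so use the tie-corrected normal approximation.
        E[W] = n(n+1)/4 = 9*10/4 = 22.5.
        Tie groups: |d|=8 (t=2); sum(t^3 - t) = 6.
        Var[W] = n(n+1)(2n+1)/24 - sum(t^3-t)/48 = 1710/24 - 6/48 = 71.125.
        z = (W - E[W]) / sqrt(Var[W]) = (18.5 - 22.5) / 8.4336 = -0.4743.
        Two-sided p = 2*Phi(z) = 0.635289.
Step 6: alpha = 0.1. fail to reject H0.

W+ = 18.5, W- = 26.5, W = min = 18.5, p = 0.635289, fail to reject H0.


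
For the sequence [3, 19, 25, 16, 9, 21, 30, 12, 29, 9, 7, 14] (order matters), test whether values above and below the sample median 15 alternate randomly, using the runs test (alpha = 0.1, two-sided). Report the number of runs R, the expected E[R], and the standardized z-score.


Step 1: Compute median = 15; label A = above, B = below.
Labels in order: BAAABAABABBB  (n_A = 6, n_B = 6)
Step 2: Count runs R = 7.
Step 3: Under H0 (random ordering), E[R] = 2*n_A*n_B/(n_A+n_B) + 1 = 2*6*6/12 + 1 = 7.0000.
        Var[R] = 2*n_A*n_B*(2*n_A*n_B - n_A - n_B) / ((n_A+n_B)^2 * (n_A+n_B-1)) = 4320/1584 = 2.7273.
        SD[R] = 1.6514.
Step 4: R = E[R], so z = 0 with no continuity correction.
Step 5: Two-sided p-value via normal approximation = 2*(1 - Phi(|z|)) = 1.000000.
Step 6: alpha = 0.1. fail to reject H0.

R = 7, z = 0.0000, p = 1.000000, fail to reject H0.
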